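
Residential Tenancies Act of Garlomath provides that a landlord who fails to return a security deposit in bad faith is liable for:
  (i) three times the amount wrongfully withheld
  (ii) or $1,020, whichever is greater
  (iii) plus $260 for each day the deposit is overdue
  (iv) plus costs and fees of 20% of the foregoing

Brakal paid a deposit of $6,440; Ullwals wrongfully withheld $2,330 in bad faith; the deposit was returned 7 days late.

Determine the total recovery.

$10,572

Trebled: 3 × $2,330 = $6,990
Minimum $1,020: $6,990 meets the minimum, no increase.
Late-return penalty: 7 × $260 = $1,820
Damages plus late penalty: $6,990 + $1,820 = $8,810
Costs and fees: 20% of $8,810 = $1,762
Total recovery: $8,810 + $1,762 = $10,572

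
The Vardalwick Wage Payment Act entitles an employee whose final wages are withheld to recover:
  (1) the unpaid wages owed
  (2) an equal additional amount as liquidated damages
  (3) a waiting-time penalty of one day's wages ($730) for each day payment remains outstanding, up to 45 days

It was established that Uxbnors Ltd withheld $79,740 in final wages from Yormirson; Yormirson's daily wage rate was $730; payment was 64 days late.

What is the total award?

Liquidated damages (equal amount): $79,740
Penalty days: min(64, 45) = 45
Waiting-time penalty: 45 × $730 = $32,850
Total award: $79,740 + $79,740 + $32,850 = $192,330

$192,330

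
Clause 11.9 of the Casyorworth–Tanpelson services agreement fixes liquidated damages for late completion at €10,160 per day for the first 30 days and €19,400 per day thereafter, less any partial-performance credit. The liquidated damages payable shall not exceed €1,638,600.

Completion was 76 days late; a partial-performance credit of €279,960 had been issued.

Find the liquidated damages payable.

First 30 days: 30 × €10,160 = €304,800
Remaining days: (76 − 30) × €19,400 = €892,400
Accrued per-day damages: €304,800 + €892,400 = €1,197,200
Less partial-performance credit: €1,197,200 − €279,960 = €917,240
Cap at €1,638,600: €917,240 is within the cap, no reduction.

€917,240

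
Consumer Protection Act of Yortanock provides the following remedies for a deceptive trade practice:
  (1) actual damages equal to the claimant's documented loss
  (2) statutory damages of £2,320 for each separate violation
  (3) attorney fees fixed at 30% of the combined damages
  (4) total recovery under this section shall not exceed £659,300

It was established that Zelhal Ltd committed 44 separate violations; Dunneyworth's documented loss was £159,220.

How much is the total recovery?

£339,690

Statutory damages: 44 × £2,320 = £102,080
Combined damages: £159,220 + £102,080 = £261,300
Attorney fees: 30% of £261,300 = £78,390
Total before cap: £261,300 + £78,390 = £339,690
Cap at £659,300: £339,690 is within the cap, no reduction.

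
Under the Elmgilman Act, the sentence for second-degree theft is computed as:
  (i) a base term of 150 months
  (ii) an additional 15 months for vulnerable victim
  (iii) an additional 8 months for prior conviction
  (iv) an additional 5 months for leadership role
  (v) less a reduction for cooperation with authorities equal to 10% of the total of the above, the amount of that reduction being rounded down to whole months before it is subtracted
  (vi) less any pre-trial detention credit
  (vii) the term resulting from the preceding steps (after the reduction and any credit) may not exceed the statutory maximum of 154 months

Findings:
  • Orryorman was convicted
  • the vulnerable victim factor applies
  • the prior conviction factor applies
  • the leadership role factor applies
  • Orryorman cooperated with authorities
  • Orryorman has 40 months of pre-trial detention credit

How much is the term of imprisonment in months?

121 months

Vulnerable victim enhancement: +15 months
Prior conviction enhancement: +8 months
Leadership role enhancement: +5 months
Adjusted term: 150 months + 15 months + 8 months + 5 months = 178 months
Cooperation with authorities reduction: 10% of 178 months = 17 months (rounded down)
After reduction: 178 − 17 = 161 months
Less pre-trial detention credit: 161 months − 40 months = 121 months
Cap at 154 months: 121 months is within the cap, no reduction.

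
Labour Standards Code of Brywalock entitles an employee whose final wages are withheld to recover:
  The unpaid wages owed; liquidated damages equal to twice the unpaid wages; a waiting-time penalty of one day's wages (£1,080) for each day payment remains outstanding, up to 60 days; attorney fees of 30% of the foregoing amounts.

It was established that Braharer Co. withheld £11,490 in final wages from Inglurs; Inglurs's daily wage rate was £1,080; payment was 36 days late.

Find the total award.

Doubled: 2 × £11,490 = £22,980
Penalty days: min(36, 60) = 36
Waiting-time penalty: 36 × £1,080 = £38,880
Subtotal: £11,490 + £22,980 + £38,880 = £73,350
Attorney fees: 30% of £73,350 = £22,005
Total award: £73,350 + £22,005 = £95,355

£95,355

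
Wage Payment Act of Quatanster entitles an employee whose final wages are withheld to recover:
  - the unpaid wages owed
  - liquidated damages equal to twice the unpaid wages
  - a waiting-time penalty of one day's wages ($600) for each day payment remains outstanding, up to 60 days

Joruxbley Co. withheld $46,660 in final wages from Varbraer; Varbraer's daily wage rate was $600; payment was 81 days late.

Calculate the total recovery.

Doubled: 2 × $46,660 = $93,320
Penalty days: min(81, 60) = 60
Waiting-time penalty: 60 × $600 = $36,000
Total award: $46,660 + $93,320 + $36,000 = $175,980

$175,980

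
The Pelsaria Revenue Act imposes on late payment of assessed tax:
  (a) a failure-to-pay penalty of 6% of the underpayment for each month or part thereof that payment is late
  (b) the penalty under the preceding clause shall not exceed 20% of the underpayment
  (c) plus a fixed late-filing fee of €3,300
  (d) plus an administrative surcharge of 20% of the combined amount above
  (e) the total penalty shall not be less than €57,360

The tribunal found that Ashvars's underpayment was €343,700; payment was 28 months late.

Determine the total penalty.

Accrued rate: 6% × 28 = 168%, capped at 20% → 20%
Failure-to-pay penalty: 20% of €343,700 = €68,740
Penalty before surcharge: €68,740 + €3,300 = €72,040
Administrative surcharge: 20% of €72,040 = €14,408
Total penalty: €72,040 + €14,408 = €86,448
Minimum €57,360: €86,448 meets the minimum, no increase.

€86,448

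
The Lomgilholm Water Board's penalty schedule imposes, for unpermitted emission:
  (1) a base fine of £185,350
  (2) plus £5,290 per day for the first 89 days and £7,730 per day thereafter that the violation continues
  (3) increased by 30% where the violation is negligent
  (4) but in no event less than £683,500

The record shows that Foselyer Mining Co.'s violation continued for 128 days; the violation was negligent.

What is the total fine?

First 89 days: 89 × £5,290 = £470,810
Remaining days: (128 − 89) × £7,730 = £301,470
Per-day component: £470,810 + £301,470 = £772,280
Base plus per-day: £185,350 + £772,280 = £957,630
Enhancement: 30% of £957,630 = £287,289
Enhanced fine: £957,630 + £287,289 = £1,244,919
Minimum £683,500: £1,244,919 meets the minimum, no increase.

£1,244,919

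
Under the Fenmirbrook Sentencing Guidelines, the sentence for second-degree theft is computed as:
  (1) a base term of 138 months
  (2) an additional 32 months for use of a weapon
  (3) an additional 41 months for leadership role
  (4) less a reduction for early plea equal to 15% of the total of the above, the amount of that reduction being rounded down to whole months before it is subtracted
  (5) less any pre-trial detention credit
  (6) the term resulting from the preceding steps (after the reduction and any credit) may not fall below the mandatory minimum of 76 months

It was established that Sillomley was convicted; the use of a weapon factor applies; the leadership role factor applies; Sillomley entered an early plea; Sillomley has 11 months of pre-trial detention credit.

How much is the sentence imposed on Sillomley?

Use of a weapon enhancement: +32 months
Leadership role enhancement: +41 months
Adjusted term: 138 months + 32 months + 41 months = 211 months
Early plea reduction: 15% of 211 months = 31 months (rounded down)
After reduction: 211 − 31 = 180 months
Less pre-trial detention credit: 180 months − 11 months = 169 months
Minimum 76 months: 169 months meets the minimum, no increase.

169 months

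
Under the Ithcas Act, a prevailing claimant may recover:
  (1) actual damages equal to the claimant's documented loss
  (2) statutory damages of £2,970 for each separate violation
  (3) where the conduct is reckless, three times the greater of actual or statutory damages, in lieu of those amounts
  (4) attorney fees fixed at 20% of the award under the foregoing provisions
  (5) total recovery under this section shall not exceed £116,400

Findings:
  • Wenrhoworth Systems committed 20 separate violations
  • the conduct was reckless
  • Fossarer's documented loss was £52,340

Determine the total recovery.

Statutory damages: 20 × £2,970 = £59,400
Greater of actual damages (£52,340) or statutory damages (£59,400): £59,400
Trebled: 3 × £59,400 = £178,200
Attorney fees: 20% of £178,200 = £35,640
Total before cap: £178,200 + £35,640 = £213,840
Cap at £116,400: £213,840 exceeds the cap → £116,400

£116,400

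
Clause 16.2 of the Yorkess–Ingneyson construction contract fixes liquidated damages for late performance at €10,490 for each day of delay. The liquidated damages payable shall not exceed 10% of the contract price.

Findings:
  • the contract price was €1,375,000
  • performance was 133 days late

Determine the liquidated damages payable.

Per-day damages: 133 × €10,490 = €1,395,170
Cap: 10% of €1,375,000 = €137,500
Cap at €137,500: €1,395,170 exceeds the cap → €137,500

€137,500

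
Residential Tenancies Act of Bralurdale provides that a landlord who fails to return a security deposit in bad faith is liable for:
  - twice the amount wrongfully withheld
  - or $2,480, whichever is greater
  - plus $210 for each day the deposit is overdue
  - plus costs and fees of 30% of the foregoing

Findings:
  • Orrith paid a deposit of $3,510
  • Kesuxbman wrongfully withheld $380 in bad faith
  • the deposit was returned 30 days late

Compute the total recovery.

$11,414

Doubled: 2 × $380 = $760
Minimum $2,480: $760 is below the minimum → $2,480
Late-return penalty: 30 × $210 = $6,300
Damages plus late penalty: $2,480 + $6,300 = $8,780
Costs and fees: 30% of $8,780 = $2,634
Total recovery: $8,780 + $2,634 = $11,414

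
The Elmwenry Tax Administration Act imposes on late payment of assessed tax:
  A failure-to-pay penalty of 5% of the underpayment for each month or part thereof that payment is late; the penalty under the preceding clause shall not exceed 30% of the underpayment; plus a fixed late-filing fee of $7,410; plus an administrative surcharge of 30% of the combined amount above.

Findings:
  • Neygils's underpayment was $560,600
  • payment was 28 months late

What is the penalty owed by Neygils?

Penalty: $228,267

Accrued rate: 5% × 28 = 140%, capped at 30% → 30%
Failure-to-pay penalty: 30% of $560,600 = $168,180
Penalty before surcharge: $168,180 + $7,410 = $175,590
Administrative surcharge: 30% of $175,590 = $52,677
Total penalty: $175,590 + $52,677 = $228,267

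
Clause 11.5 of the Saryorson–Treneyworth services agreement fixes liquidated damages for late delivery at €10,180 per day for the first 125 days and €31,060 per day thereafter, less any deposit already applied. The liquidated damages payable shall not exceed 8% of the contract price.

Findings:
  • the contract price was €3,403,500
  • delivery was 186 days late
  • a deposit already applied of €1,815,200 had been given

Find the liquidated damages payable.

First 125 days: 125 × €10,180 = €1,272,500
Remaining days: (186 − 125) × €31,060 = €1,894,660
Accrued per-day damages: €1,272,500 + €1,894,660 = €3,167,160
Less deposit already applied: €3,167,160 − €1,815,200 = €1,351,960
Cap: 8% of €3,403,500 = €272,280
Cap at €272,280: €1,351,960 exceeds the cap → €272,280

€272,280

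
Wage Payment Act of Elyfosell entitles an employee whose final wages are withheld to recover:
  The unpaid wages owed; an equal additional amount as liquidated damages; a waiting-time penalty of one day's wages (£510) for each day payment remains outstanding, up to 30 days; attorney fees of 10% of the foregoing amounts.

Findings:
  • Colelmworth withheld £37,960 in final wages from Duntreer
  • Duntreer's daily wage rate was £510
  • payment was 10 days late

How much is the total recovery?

Liquidated damages (equal amount): £37,960
Penalty days: min(10, 30) = 10
Waiting-time penalty: 10 × £510 = £5,100
Subtotal: £37,960 + £37,960 + £5,100 = £81,020
Attorney fees: 10% of £81,020 = £8,102
Total award: £81,020 + £8,102 = £89,122

£89,122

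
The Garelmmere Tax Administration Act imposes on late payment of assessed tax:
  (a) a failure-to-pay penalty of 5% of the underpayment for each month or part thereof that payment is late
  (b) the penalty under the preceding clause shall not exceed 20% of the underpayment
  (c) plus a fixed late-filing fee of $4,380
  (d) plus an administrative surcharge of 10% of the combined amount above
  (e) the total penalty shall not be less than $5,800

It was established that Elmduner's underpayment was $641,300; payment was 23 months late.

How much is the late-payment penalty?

$145,904

Accrued rate: 5% × 23 = 115%, capped at 20% → 20%
Failure-to-pay penalty: 20% of $641,300 = $128,260
Penalty before surcharge: $128,260 + $4,380 = $132,640
Administrative surcharge: 10% of $132,640 = $13,264
Total penalty: $132,640 + $13,264 = $145,904
Minimum $5,800: $145,904 meets the minimum, no increase.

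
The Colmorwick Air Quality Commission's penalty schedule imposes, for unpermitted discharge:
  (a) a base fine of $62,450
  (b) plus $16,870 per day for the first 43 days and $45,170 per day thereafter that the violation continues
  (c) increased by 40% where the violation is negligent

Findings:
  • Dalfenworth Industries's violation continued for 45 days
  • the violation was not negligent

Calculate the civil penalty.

First 43 days: 43 × $16,870 = $725,410
Remaining days: (45 − 43) × $45,170 = $90,340
Per-day component: $725,410 + $90,340 = $815,750
Base plus per-day: $62,450 + $815,750 = $878,200
The violation was not negligent: no 40% increase.

$878,200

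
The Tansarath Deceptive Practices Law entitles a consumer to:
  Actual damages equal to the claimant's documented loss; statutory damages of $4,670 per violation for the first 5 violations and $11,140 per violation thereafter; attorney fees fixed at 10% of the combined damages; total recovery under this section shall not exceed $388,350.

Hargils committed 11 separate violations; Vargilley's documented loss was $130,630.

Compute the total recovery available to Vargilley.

First 5 violations: 5 × $4,670 = $23,350
Remaining violations: (11 − 5) × $11,140 = $66,840
Statutory damages: $23,350 + $66,840 = $90,190
Combined damages: $130,630 + $90,190 = $220,820
Attorney fees: 10% of $220,820 = $22,082
Total before cap: $220,820 + $22,082 = $242,902
Cap at $388,350: $242,902 is within the cap, no reduction.

$242,902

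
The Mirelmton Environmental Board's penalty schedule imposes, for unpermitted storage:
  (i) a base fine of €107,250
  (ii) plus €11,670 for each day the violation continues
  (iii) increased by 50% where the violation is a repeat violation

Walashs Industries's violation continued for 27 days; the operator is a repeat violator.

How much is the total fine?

€633,510

Per-day component: 27 × €11,670 = €315,090
Base plus per-day: €107,250 + €315,090 = €422,340
Enhancement: 50% of €422,340 = €211,170
Enhanced fine: €422,340 + €211,170 = €633,510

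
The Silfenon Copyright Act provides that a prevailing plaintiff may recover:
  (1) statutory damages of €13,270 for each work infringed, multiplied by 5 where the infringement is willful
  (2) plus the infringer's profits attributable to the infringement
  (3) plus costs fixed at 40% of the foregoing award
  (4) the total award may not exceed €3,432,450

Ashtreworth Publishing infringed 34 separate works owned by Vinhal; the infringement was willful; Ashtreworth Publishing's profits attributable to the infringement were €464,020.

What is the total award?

Statutory damages: 34 × €13,270 = €451,180
Multiplied by 5: 5 × €451,180 = €2,255,900
Combined award: €2,255,900 + €464,020 = €2,719,920
Costs: 40% of €2,719,920 = €1,087,968
Award plus costs: €2,719,920 + €1,087,968 = €3,807,888
Cap at €3,432,450: €3,807,888 exceeds the cap → €3,432,450

€3,432,450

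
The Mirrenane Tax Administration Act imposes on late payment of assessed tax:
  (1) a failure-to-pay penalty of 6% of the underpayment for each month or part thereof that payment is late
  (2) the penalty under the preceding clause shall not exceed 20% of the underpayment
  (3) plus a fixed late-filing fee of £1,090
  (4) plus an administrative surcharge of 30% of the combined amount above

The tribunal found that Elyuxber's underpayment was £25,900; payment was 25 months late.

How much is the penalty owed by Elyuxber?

£8,151

Accrued rate: 6% × 25 = 150%, capped at 20% → 20%
Failure-to-pay penalty: 20% of £25,900 = £5,180
Penalty before surcharge: £5,180 + £1,090 = £6,270
Administrative surcharge: 30% of £6,270 = £1,881
Total penalty: £6,270 + £1,881 = £8,151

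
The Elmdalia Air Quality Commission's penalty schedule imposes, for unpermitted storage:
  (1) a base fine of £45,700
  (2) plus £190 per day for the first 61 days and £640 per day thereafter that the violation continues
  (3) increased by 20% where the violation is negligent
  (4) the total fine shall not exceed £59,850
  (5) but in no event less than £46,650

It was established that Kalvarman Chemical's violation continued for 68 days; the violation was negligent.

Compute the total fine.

First 61 days: 61 × £190 = £11,590
Remaining days: (68 − 61) × £640 = £4,480
Per-day component: £11,590 + £4,480 = £16,070
Base plus per-day: £45,700 + £16,070 = £61,770
Enhancement: 20% of £61,770 = £12,354
Enhanced fine: £61,770 + £12,354 = £74,124
Cap at £59,850: £74,124 exceeds the cap → £59,850
Minimum £46,650: £59,850 meets the minimum, no increase.

£59,850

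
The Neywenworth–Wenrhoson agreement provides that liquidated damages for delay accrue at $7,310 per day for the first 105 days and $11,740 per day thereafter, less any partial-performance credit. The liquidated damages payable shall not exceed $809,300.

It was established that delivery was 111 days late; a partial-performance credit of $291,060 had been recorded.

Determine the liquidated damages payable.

First 105 days: 105 × $7,310 = $767,550
Remaining days: (111 − 105) × $11,740 = $70,440
Accrued per-day damages: $767,550 + $70,440 = $837,990
Less partial-performance credit: $837,990 − $291,060 = $546,930
Cap at $809,300: $546,930 is within the cap, no reduction.

$546,930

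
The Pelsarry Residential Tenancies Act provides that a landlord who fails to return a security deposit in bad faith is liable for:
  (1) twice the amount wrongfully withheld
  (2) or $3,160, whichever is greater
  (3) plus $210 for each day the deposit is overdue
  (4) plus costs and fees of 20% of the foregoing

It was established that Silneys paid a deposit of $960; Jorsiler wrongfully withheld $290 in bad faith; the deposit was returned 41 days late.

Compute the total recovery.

$14,124

Doubled: 2 × $290 = $580
Minimum $3,160: $580 is below the minimum → $3,160
Late-return penalty: 41 × $210 = $8,610
Damages plus late penalty: $3,160 + $8,610 = $11,770
Costs and fees: 20% of $11,770 = $2,354
Total recovery: $11,770 + $2,354 = $14,124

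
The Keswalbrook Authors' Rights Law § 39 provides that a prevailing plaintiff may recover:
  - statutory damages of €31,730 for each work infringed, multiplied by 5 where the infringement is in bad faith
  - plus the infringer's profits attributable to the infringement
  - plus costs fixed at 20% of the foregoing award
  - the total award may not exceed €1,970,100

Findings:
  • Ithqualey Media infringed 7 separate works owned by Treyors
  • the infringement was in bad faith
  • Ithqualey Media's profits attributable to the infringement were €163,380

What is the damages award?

Statutory damages: 7 × €31,730 = €222,110
Multiplied by 5: 5 × €222,110 = €1,110,550
Combined award: €1,110,550 + €163,380 = €1,273,930
Costs: 20% of €1,273,930 = €254,786
Award plus costs: €1,273,930 + €254,786 = €1,528,716
Cap at €1,970,100: €1,528,716 is within the cap, no reduction.

€1,528,716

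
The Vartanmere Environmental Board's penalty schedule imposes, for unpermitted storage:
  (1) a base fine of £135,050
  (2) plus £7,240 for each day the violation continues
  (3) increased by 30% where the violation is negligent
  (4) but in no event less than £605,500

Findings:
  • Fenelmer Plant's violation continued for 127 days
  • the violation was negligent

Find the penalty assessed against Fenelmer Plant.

Per-day component: 127 × £7,240 = £919,480
Base plus per-day: £135,050 + £919,480 = £1,054,530
Enhancement: 30% of £1,054,530 = £316,359
Enhanced fine: £1,054,530 + £316,359 = £1,370,889
Minimum £605,500: £1,370,889 meets the minimum, no increase.

Civil penalty: £1,370,889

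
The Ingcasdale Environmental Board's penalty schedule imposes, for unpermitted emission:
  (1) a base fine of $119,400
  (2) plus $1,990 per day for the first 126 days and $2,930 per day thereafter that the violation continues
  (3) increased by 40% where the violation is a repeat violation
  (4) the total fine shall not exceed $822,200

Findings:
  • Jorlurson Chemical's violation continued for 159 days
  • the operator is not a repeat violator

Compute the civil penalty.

First 126 days: 126 × $1,990 = $250,740
Remaining days: (159 − 126) × $2,930 = $96,690
Per-day component: $250,740 + $96,690 = $347,430
Base plus per-day: $119,400 + $347,430 = $466,830
The operator is not a repeat violator: no 40% increase.
Cap at $822,200: $466,830 is within the cap, no reduction.

$466,830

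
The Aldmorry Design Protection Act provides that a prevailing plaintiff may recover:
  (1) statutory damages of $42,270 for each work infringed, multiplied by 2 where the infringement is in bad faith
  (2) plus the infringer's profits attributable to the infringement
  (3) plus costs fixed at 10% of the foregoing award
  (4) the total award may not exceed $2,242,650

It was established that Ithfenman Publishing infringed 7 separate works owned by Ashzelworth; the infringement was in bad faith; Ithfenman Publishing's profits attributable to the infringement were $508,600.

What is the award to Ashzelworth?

Statutory damages: 7 × $42,270 = $295,890
Doubled: 2 × $295,890 = $591,780
Combined award: $591,780 + $508,600 = $1,100,380
Costs: 10% of $1,100,380 = $110,038
Award plus costs: $1,100,380 + $110,038 = $1,210,418
Cap at $2,242,650: $1,210,418 is within the cap, no reduction.

$1,210,418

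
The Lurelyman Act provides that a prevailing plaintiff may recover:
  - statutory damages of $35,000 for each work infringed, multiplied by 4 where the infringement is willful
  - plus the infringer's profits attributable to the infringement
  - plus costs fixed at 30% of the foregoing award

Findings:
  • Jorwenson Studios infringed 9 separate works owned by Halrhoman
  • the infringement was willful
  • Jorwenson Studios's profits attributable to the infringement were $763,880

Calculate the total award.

$2,631,044

Statutory damages: 9 × $35,000 = $315,000
Multiplied by 4: 4 × $315,000 = $1,260,000
Combined award: $1,260,000 + $763,880 = $2,023,880
Costs: 30% of $2,023,880 = $607,164
Award plus costs: $2,023,880 + $607,164 = $2,631,044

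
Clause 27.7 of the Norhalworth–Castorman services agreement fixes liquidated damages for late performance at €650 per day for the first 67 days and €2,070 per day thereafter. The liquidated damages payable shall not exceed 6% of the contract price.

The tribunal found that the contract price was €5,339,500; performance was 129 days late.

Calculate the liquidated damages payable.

First 67 days: 67 × €650 = €43,550
Remaining days: (129 − 67) × €2,070 = €128,340
Accrued per-day damages: €43,550 + €128,340 = €171,890
Cap: 6% of €5,339,500 = €320,370
Cap at €320,370: €171,890 is within the cap, no reduction.

€171,890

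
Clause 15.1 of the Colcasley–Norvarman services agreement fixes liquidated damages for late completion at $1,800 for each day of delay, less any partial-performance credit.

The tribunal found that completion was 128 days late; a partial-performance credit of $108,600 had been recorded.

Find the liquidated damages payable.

$121,800

Per-day damages: 128 × $1,800 = $230,400
Less partial-performance credit: $230,400 − $108,600 = $121,800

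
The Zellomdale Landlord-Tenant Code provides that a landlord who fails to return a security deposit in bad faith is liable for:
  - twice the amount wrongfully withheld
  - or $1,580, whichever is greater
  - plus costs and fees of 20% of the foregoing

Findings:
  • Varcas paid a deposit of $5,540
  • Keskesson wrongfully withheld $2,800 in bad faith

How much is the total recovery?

Doubled: 2 × $2,800 = $5,600
Minimum $1,580: $5,600 meets the minimum, no increase.
Costs and fees: 20% of $5,600 = $1,120
Total recovery: $5,600 + $1,120 = $6,720

$6,720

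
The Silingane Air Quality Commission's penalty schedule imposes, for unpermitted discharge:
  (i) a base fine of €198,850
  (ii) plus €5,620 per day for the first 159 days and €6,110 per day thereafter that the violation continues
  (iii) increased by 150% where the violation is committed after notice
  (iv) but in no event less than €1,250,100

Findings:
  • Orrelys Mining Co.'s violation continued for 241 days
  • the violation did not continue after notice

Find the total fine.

€1,593,450

First 159 days: 159 × €5,620 = €893,580
Remaining days: (241 − 159) × €6,110 = €501,020
Per-day component: €893,580 + €501,020 = €1,394,600
Base plus per-day: €198,850 + €1,394,600 = €1,593,450
The violation did not continue after notice: no 150% increase.
Minimum €1,250,100: €1,593,450 meets the minimum, no increase.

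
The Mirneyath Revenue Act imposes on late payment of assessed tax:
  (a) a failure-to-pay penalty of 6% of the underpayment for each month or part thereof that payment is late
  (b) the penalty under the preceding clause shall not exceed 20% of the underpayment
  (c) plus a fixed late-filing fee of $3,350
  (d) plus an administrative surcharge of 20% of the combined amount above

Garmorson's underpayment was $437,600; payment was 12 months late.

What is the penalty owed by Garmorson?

$109,044

Accrued rate: 6% × 12 = 72%, capped at 20% → 20%
Failure-to-pay penalty: 20% of $437,600 = $87,520
Penalty before surcharge: $87,520 + $3,350 = $90,870
Administrative surcharge: 20% of $90,870 = $18,174
Total penalty: $90,870 + $18,174 = $109,044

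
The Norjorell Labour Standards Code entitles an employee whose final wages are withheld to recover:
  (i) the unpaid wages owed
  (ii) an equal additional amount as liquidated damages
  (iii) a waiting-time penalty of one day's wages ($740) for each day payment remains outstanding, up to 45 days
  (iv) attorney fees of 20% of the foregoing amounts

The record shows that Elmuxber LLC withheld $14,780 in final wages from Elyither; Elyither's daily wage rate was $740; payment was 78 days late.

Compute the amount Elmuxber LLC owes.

Total award: $75,432

Liquidated damages (equal amount): $14,780
Penalty days: min(78, 45) = 45
Waiting-time penalty: 45 × $740 = $33,300
Subtotal: $14,780 + $14,780 + $33,300 = $62,860
Attorney fees: 20% of $62,860 = $12,572
Total award: $62,860 + $12,572 = $75,432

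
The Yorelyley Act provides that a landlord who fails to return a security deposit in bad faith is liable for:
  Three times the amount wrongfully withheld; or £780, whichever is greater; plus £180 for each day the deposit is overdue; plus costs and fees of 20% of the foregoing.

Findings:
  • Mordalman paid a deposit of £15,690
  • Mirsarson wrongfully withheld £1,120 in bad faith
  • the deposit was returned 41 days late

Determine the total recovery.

Trebled: 3 × £1,120 = £3,360
Minimum £780: £3,360 meets the minimum, no increase.
Late-return penalty: 41 × £180 = £7,380
Damages plus late penalty: £3,360 + £7,380 = £10,740
Costs and fees: 20% of £10,740 = £2,148
Total recovery: £10,740 + £2,148 = £12,888

£12,888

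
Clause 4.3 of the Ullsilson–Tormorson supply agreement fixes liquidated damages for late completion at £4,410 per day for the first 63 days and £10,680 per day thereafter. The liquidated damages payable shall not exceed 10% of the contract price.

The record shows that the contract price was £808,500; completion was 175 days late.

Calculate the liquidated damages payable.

First 63 days: 63 × £4,410 = £277,830
Remaining days: (175 − 63) × £10,680 = £1,196,160
Accrued per-day damages: £277,830 + £1,196,160 = £1,473,990
Cap: 10% of £808,500 = £80,850
Cap at £80,850: £1,473,990 exceeds the cap → £80,850

£80,850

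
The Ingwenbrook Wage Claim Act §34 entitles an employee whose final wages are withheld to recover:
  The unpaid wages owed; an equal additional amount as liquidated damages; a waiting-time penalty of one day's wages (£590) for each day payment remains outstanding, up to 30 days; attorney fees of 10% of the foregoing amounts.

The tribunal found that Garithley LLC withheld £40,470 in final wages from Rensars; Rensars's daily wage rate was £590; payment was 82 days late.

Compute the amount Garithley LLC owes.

Liquidated damages (equal amount): £40,470
Penalty days: min(82, 30) = 30
Waiting-time penalty: 30 × £590 = £17,700
Subtotal: £40,470 + £40,470 + £17,700 = £98,640
Attorney fees: 10% of £98,640 = £9,864
Total award: £98,640 + £9,864 = £108,504

£108,504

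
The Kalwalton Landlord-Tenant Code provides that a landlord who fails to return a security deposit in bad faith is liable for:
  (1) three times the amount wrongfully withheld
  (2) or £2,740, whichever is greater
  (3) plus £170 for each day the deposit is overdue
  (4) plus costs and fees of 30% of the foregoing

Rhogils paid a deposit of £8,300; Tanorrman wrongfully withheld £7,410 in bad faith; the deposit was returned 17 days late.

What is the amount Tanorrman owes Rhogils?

£32,656

Trebled: 3 × £7,410 = £22,230
Minimum £2,740: £22,230 meets the minimum, no increase.
Late-return penalty: 17 × £170 = £2,890
Damages plus late penalty: £22,230 + £2,890 = £25,120
Costs and fees: 30% of £25,120 = £7,536
Total recovery: £25,120 + £7,536 = £32,656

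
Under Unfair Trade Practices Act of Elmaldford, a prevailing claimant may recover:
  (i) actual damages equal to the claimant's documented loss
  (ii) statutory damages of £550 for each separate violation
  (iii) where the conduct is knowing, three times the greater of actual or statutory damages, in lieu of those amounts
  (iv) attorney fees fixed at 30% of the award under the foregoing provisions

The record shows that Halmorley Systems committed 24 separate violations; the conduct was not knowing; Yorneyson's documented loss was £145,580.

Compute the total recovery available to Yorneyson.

£206,414

Statutory damages: 24 × £550 = £13,200
Conduct not knowing: the in-lieu enhancement does not apply.
Actual plus statutory damages: £145,580 + £13,200 = £158,780
Attorney fees: 30% of £158,780 = £47,634
Total recovery: £158,780 + £47,634 = £206,414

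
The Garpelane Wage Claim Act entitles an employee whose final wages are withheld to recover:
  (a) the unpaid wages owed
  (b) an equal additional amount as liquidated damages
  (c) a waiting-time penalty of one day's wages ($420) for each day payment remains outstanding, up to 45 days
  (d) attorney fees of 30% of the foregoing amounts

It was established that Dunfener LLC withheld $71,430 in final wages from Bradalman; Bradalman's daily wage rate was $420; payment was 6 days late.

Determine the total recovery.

Liquidated damages (equal amount): $71,430
Penalty days: min(6, 45) = 6
Waiting-time penalty: 6 × $420 = $2,520
Subtotal: $71,430 + $71,430 + $2,520 = $145,380
Attorney fees: 30% of $145,380 = $43,614
Total award: $145,380 + $43,614 = $188,994

$188,994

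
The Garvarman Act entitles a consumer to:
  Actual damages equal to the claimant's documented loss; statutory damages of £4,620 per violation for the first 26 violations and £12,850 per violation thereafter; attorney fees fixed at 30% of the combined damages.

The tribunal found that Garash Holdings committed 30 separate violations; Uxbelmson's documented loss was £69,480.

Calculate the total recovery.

First 26 violations: 26 × £4,620 = £120,120
Remaining violations: (30 − 26) × £12,850 = £51,400
Statutory damages: £120,120 + £51,400 = £171,520
Combined damages: £69,480 + £171,520 = £241,000
Attorney fees: 30% of £241,000 = £72,300
Total recovery: £241,000 + £72,300 = £313,300

Total recovery: £313,300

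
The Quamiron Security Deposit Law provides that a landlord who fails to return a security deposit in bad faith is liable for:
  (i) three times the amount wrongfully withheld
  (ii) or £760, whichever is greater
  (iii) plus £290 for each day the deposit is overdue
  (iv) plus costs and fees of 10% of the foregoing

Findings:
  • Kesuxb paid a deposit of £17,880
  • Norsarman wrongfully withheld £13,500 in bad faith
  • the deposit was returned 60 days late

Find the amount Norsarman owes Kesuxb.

£63,690

Trebled: 3 × £13,500 = £40,500
Minimum £760: £40,500 meets the minimum, no increase.
Late-return penalty: 60 × £290 = £17,400
Damages plus late penalty: £40,500 + £17,400 = £57,900
Costs and fees: 10% of £57,900 = £5,790
Total recovery: £57,900 + £5,790 = £63,690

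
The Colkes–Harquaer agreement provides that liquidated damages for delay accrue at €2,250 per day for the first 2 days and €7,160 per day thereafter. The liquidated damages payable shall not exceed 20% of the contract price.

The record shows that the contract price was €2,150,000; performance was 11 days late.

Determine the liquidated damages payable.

First 2 days: 2 × €2,250 = €4,500
Remaining days: (11 − 2) × €7,160 = €64,440
Accrued per-day damages: €4,500 + €64,440 = €68,940
Cap: 20% of €2,150,000 = €430,000
Cap at €430,000: €68,940 is within the cap, no reduction.

€68,940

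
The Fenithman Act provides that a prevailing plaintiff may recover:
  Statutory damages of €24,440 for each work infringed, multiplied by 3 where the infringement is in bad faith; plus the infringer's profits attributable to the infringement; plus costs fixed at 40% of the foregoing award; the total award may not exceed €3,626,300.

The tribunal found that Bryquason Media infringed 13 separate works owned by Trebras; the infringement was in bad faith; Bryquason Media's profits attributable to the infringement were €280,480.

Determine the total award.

€1,727,096

Statutory damages: 13 × €24,440 = €317,720
Trebled: 3 × €317,720 = €953,160
Combined award: €953,160 + €280,480 = €1,233,640
Costs: 40% of €1,233,640 = €493,456
Award plus costs: €1,233,640 + €493,456 = €1,727,096
Cap at €3,626,300: €1,727,096 is within the cap, no reduction.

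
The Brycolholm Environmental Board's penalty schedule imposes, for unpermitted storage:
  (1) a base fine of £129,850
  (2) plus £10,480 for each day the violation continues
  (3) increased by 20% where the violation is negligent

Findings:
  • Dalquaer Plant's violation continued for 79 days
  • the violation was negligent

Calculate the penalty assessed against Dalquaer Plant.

Per-day component: 79 × £10,480 = £827,920
Base plus per-day: £129,850 + £827,920 = £957,770
Enhancement: 20% of £957,770 = £191,554
Enhanced fine: £957,770 + £191,554 = £1,149,324

£1,149,324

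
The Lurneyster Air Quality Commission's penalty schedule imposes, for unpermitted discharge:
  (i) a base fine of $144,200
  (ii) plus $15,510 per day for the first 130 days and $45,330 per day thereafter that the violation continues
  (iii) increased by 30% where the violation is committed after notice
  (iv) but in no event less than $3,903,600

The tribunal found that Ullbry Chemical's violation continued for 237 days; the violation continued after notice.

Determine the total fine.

$9,114,053

First 130 days: 130 × $15,510 = $2,016,300
Remaining days: (237 − 130) × $45,330 = $4,850,310
Per-day component: $2,016,300 + $4,850,310 = $6,866,610
Base plus per-day: $144,200 + $6,866,610 = $7,010,810
Enhancement: 30% of $7,010,810 = $2,103,243
Enhanced fine: $7,010,810 + $2,103,243 = $9,114,053
Minimum $3,903,600: $9,114,053 meets the minimum, no increase.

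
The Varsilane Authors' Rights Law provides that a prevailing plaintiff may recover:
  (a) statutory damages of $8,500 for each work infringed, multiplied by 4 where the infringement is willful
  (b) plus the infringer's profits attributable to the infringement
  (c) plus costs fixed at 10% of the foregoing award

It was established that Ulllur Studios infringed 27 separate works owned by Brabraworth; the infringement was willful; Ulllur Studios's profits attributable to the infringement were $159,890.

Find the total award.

Statutory damages: 27 × $8,500 = $229,500
Multiplied by 4: 4 × $229,500 = $918,000
Combined award: $918,000 + $159,890 = $1,077,890
Costs: 10% of $1,077,890 = $107,789
Award plus costs: $1,077,890 + $107,789 = $1,185,679

Award: $1,185,679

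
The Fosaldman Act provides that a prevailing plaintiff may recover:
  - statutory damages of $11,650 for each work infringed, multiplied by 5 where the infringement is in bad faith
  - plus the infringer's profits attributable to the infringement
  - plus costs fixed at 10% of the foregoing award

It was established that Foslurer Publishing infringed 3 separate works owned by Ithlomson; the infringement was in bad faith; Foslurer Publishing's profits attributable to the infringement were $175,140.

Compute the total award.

$384,879

Statutory damages: 3 × $11,650 = $34,950
Multiplied by 5: 5 × $34,950 = $174,750
Combined award: $174,750 + $175,140 = $349,890
Costs: 10% of $349,890 = $34,989
Award plus costs: $349,890 + $34,989 = $384,879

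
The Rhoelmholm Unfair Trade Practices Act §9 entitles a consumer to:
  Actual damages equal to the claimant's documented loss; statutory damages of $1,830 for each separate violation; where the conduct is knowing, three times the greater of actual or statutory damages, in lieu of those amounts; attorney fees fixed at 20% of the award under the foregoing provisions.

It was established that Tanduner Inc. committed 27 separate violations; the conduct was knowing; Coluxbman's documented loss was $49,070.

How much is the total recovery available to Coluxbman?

Statutory damages: 27 × $1,830 = $49,410
Greater of actual damages ($49,070) or statutory damages ($49,410): $49,410
Trebled: 3 × $49,410 = $148,230
Attorney fees: 20% of $148,230 = $29,646
Total recovery: $148,230 + $29,646 = $177,876

Total recovery: $177,876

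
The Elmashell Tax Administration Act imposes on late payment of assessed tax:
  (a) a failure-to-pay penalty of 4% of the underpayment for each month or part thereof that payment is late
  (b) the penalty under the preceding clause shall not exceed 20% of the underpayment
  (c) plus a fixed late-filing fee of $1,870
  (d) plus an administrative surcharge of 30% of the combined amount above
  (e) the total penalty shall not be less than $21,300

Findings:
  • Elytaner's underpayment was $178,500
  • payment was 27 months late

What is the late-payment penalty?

Accrued rate: 4% × 27 = 108%, capped at 20% → 20%
Failure-to-pay penalty: 20% of $178,500 = $35,700
Penalty before surcharge: $35,700 + $1,870 = $37,570
Administrative surcharge: 30% of $37,570 = $11,271
Total penalty: $37,570 + $11,271 = $48,841
Minimum $21,300: $48,841 meets the minimum, no increase.

$48,841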